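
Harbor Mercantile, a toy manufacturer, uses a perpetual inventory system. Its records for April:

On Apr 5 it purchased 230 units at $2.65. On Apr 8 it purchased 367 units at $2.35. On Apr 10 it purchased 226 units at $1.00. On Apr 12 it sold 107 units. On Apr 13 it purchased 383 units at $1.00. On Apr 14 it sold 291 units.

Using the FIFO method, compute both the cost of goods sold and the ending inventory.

COGS = $1,004.30; ending inventory = $1,076.65

Apr 12, 107 sold [FIFO — oldest first]: 107 @ $2.65 = $283.55
Apr 14, 291 sold [FIFO — oldest first]: 123 @ $2.65 + 168 @ $2.35 = $720.75
Total COGS = $283.55 + $720.75 = $1,004.30
Ending inventory: 199 @ $2.35 + 226 @ $1.00 + 383 @ $1.00 = $1,076.65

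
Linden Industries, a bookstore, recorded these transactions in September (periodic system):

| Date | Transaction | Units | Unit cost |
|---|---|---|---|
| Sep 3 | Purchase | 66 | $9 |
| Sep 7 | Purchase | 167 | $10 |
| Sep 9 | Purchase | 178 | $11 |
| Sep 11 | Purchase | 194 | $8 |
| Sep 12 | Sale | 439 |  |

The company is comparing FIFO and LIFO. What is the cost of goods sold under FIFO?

COGS = $4,446

FIFO COGS: 66 @ $9 + 167 @ $10 + 178 @ $11 + 28 @ $8 = $4,446
LIFO COGS: 194 @ $8 + 178 @ $11 + 67 @ $10 = $4,180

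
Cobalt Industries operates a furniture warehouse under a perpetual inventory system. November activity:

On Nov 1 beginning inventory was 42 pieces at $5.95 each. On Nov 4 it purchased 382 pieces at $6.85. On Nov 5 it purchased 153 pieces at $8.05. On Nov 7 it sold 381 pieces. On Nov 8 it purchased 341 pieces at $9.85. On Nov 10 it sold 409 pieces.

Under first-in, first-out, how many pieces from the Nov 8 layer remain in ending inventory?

128

Nov 7, 381 sold [FIFO — oldest first]: 42 @ $5.95 + 339 @ $6.85 = $2,572.05
Nov 10, 409 sold [FIFO — oldest first]: 43 @ $6.85 + 153 @ $8.05 + 213 @ $9.85 = $3,624.25
Total COGS = $2,572.05 + $3,624.25 = $6,196.30
Ending inventory: 128 @ $9.85 = $1,260.80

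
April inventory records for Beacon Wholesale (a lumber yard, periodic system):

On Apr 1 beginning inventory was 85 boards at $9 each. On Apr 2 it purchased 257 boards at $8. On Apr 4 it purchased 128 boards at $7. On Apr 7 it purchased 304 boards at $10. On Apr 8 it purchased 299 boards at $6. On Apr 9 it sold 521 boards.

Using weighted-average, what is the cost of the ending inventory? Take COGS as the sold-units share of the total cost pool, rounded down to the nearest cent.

Apr 9, sell 521: 521/1073 × $8,551.00 → $4,151.97
Ending inventory (cost pool remaining) = $4,399.03
Check: goods available $8,551.00 = COGS $4,151.97 + ending $4,399.03

Ending inventory = $4,399.03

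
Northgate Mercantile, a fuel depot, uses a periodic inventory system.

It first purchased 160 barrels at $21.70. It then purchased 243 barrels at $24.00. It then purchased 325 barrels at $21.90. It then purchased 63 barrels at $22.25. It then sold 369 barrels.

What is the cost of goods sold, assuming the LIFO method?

COGS = $8,103.15

Sale 1 (369) [LIFO — newest first]: 63 @ $22.25 + 306 @ $21.90 = $8,103.15
Ending inventory: 160 @ $21.70 + 243 @ $24.00 + 19 @ $21.90 = $9,720.10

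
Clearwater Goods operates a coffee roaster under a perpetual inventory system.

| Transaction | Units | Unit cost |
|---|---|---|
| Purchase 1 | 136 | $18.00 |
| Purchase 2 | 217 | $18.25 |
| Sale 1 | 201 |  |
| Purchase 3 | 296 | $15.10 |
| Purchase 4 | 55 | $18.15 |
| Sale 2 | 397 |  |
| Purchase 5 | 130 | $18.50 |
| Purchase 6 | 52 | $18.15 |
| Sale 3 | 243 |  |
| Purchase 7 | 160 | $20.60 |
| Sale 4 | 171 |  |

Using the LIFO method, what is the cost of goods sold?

Sale 1 (201) [LIFO — newest first]: 201 @ $18.25 = $3,668.25
Sale 2 (397) [LIFO — newest first]: 55 @ $18.15 + 296 @ $15.10 + 16 @ $18.25 + 30 @ $18.00 = $6,299.85
Sale 3 (243) [LIFO — newest first]: 52 @ $18.15 + 130 @ $18.50 + 61 @ $18.00 = $4,446.80
Sale 4 (171) [LIFO — newest first]: 160 @ $20.60 + 11 @ $18.00 = $3,494.00
Total COGS = $3,668.25 + $6,299.85 + $4,446.80 + $3,494.00 = $17,908.90
Ending inventory: 34 @ $18.00 = $612.00
Check: goods available $18,520.90 = COGS $17,908.90 + ending $612.00

COGS = $17,908.90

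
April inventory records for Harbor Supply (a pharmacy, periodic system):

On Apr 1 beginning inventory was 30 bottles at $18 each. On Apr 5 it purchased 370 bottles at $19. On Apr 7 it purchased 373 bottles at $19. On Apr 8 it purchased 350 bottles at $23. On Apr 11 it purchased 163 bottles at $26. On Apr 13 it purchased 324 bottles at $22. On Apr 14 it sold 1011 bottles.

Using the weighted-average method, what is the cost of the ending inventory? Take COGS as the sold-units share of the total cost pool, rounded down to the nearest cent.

Apr 14, sell 1011: 1011/1610 × $34,073.00 → $21,396.15
Ending inventory (cost pool remaining) = $12,676.85
Check: goods available $34,073.00 = COGS $21,396.15 + ending $12,676.85

Ending inventory = $12,676.85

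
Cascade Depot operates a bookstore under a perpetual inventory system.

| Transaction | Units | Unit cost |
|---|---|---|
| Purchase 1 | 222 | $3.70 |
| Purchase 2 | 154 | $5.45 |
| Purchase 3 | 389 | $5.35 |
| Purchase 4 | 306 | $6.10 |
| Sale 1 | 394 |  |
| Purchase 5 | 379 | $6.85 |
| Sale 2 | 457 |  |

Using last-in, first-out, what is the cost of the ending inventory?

Ending inventory = $2,853.75

Sale 1 (394) [LIFO — newest first]: 306 @ $6.10 + 88 @ $5.35 = $2,337.40
Sale 2 (457) [LIFO — newest first]: 379 @ $6.85 + 78 @ $5.35 = $3,013.45
Total COGS = $2,337.40 + $3,013.45 = $5,350.85
Ending inventory: 222 @ $3.70 + 154 @ $5.45 + 223 @ $5.35 = $2,853.75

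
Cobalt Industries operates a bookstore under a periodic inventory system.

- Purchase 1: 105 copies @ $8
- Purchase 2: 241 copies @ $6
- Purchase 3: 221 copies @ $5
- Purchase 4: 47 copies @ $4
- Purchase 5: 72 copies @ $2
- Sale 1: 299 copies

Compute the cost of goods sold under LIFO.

Sale 1 (299) [LIFO — newest first]: 72 @ $2 + 47 @ $4 + 180 @ $5 = $1,232
Ending inventory: 105 @ $8 + 241 @ $6 + 41 @ $5 = $2,491

COGS = $1,232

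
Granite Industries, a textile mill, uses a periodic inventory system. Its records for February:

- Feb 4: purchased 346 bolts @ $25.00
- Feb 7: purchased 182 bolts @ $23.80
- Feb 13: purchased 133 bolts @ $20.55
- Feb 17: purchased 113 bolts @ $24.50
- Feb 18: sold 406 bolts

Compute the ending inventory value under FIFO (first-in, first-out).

Ending inventory = $8,405.25

Feb 18, 406 sold [FIFO — oldest first]: 346 @ $25.00 + 60 @ $23.80 = $10,078.00
Ending inventory: 122 @ $23.80 + 133 @ $20.55 + 113 @ $24.50 = $8,405.25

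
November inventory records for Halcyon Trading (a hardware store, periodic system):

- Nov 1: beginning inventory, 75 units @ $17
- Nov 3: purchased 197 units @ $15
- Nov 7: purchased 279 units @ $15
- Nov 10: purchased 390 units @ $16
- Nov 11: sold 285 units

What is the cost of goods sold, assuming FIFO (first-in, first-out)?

Nov 11, 285 sold [FIFO — oldest first]: 75 @ $17 + 197 @ $15 + 13 @ $15 = $4,425
Ending inventory: 266 @ $15 + 390 @ $16 = $10,230
Check: goods available $14,655 = COGS $4,425 + ending $10,230

COGS = $4,425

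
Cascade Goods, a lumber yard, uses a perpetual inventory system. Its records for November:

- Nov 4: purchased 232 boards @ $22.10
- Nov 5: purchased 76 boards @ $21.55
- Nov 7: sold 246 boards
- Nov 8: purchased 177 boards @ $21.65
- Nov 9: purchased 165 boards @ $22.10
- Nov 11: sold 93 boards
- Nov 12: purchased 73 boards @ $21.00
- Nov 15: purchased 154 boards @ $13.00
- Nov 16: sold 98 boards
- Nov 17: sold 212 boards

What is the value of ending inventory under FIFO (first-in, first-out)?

Nov 7, 246 sold [FIFO — oldest first]: 232 @ $22.10 + 14 @ $21.55 = $5,428.90
Nov 11, 93 sold [FIFO — oldest first]: 62 @ $21.55 + 31 @ $21.65 = $2,007.25
Nov 16, 98 sold [FIFO — oldest first]: 98 @ $21.65 = $2,121.70
Nov 17, 212 sold [FIFO — oldest first]: 48 @ $21.65 + 164 @ $22.10 = $4,663.60
Total COGS = $5,428.90 + $2,007.25 + $2,121.70 + $4,663.60 = $14,221.45
Ending inventory: 1 @ $22.10 + 73 @ $21.00 + 154 @ $13.00 = $3,557.10

Ending inventory = $3,557.10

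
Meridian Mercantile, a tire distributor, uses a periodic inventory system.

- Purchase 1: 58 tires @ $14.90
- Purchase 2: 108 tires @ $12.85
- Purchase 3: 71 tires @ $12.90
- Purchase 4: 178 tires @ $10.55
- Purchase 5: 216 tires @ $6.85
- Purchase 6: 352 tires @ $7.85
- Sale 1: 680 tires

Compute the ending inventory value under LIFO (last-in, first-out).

Ending inventory = $3,864.20

Sale 1 (680) [LIFO — newest first]: 352 @ $7.85 + 216 @ $6.85 + 112 @ $10.55 = $5,424.40
Ending inventory: 58 @ $14.90 + 108 @ $12.85 + 71 @ $12.90 + 66 @ $10.55 = $3,864.20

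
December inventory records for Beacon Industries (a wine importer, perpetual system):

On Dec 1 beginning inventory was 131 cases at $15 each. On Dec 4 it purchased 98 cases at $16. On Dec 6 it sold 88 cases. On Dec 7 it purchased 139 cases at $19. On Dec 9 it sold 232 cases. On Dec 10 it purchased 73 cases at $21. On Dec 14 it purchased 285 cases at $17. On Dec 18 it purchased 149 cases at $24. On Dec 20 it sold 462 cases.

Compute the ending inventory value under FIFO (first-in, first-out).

Ending inventory = $2,232

Dec 6, 88 sold [FIFO — oldest first]: 88 @ $15 = $1,320
Dec 9, 232 sold [FIFO — oldest first]: 43 @ $15 + 98 @ $16 + 91 @ $19 = $3,942
Dec 20, 462 sold [FIFO — oldest first]: 48 @ $19 + 73 @ $21 + 285 @ $17 + 56 @ $24 = $8,634
Total COGS = $1,320 + $3,942 + $8,634 = $13,896
Ending inventory: 93 @ $24 = $2,232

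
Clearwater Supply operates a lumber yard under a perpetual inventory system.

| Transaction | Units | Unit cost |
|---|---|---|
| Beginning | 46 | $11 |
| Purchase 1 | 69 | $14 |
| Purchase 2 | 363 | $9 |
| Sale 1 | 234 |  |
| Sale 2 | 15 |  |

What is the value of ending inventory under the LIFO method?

Ending inventory = $2,498

Sale 1 (234) [LIFO — newest first]: 234 @ $9 = $2,106
Sale 2 (15) [LIFO — newest first]: 15 @ $9 = $135
Total COGS = $2,106 + $135 = $2,241
Ending inventory: 46 @ $11 + 69 @ $14 + 114 @ $9 = $2,498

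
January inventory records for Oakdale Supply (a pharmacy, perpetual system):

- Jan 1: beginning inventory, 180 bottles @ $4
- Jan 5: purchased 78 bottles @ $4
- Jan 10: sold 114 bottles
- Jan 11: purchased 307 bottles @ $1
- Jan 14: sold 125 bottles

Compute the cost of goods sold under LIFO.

Jan 10, 114 sold [LIFO — newest first]: 78 @ $4 + 36 @ $4 = $456
Jan 14, 125 sold [LIFO — newest first]: 125 @ $1 = $125
Total COGS = $456 + $125 = $581
Ending inventory: 144 @ $4 + 182 @ $1 = $758

COGS = $581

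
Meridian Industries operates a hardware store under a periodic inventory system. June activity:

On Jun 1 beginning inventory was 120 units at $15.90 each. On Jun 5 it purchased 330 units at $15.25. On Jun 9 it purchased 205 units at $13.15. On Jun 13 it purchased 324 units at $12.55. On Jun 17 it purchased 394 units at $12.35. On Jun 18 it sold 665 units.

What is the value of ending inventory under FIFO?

Ending inventory = $8,806.60

Jun 18, 665 sold [FIFO — oldest first]: 120 @ $15.90 + 330 @ $15.25 + 205 @ $13.15 + 10 @ $12.55 = $9,761.75
Ending inventory: 314 @ $12.55 + 394 @ $12.35 = $8,806.60
Check: goods available $18,568.35 = COGS $9,761.75 + ending $8,806.60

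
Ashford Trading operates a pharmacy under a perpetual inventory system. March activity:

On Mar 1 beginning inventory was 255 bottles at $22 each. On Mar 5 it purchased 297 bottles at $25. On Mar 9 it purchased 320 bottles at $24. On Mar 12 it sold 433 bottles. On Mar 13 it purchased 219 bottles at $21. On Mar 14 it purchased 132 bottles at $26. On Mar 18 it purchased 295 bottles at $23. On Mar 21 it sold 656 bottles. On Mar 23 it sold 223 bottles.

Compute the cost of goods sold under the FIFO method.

Mar 12, 433 sold [FIFO — oldest first]: 255 @ $22 + 178 @ $25 = $10,060
Mar 21, 656 sold [FIFO — oldest first]: 119 @ $25 + 320 @ $24 + 217 @ $21 = $15,212
Mar 23, 223 sold [FIFO — oldest first]: 2 @ $21 + 132 @ $26 + 89 @ $23 = $5,521
Total COGS = $10,060 + $15,212 + $5,521 = $30,793
Ending inventory: 206 @ $23 = $4,738
Check: goods available $35,531 = COGS $30,793 + ending $4,738

COGS = $30,793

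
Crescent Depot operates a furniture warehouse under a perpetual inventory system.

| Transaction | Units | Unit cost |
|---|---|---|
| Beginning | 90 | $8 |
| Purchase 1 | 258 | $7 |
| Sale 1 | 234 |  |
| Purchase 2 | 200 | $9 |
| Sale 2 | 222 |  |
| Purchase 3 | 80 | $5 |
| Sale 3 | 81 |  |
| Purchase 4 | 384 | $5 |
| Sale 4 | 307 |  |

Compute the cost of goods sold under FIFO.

Sale 1 (234) [FIFO — oldest first]: 90 @ $8 + 144 @ $7 = $1,728
Sale 2 (222) [FIFO — oldest first]: 114 @ $7 + 108 @ $9 = $1,770
Sale 3 (81) [FIFO — oldest first]: 81 @ $9 = $729
Sale 4 (307) [FIFO — oldest first]: 11 @ $9 + 80 @ $5 + 216 @ $5 = $1,579
Total COGS = $1,728 + $1,770 + $729 + $1,579 = $5,806
Ending inventory: 168 @ $5 = $840
Check: goods available $6,646 = COGS $5,806 + ending $840

COGS = $5,806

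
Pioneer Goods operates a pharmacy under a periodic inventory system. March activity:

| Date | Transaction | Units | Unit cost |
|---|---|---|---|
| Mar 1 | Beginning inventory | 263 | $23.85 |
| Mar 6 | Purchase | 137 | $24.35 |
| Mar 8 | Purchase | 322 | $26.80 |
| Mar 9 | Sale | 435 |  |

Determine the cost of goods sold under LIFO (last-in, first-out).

COGS = $11,381.15

Mar 9, 435 sold [LIFO — newest first]: 322 @ $26.80 + 113 @ $24.35 = $11,381.15
Ending inventory: 263 @ $23.85 + 24 @ $24.35 = $6,856.95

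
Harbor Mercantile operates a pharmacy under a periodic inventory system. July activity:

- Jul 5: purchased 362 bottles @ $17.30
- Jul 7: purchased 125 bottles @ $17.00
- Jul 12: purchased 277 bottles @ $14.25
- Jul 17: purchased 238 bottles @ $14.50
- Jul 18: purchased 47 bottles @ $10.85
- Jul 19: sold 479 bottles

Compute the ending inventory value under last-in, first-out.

Jul 19, 479 sold [LIFO — newest first]: 47 @ $10.85 + 238 @ $14.50 + 194 @ $14.25 = $6,725.45
Ending inventory: 362 @ $17.30 + 125 @ $17.00 + 83 @ $14.25 = $9,570.35
Check: goods available $16,295.80 = COGS $6,725.45 + ending $9,570.35

Ending inventory = $9,570.35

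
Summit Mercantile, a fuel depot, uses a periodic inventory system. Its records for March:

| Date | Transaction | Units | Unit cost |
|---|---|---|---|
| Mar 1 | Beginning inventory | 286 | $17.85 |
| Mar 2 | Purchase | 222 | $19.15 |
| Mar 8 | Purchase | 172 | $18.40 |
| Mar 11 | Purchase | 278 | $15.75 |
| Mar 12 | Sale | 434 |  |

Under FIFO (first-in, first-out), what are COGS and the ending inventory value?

COGS = $7,939.30; ending inventory = $8,960.40

Mar 12, 434 sold [FIFO — oldest first]: 286 @ $17.85 + 148 @ $19.15 = $7,939.30
Ending inventory: 74 @ $19.15 + 172 @ $18.40 + 278 @ $15.75 = $8,960.40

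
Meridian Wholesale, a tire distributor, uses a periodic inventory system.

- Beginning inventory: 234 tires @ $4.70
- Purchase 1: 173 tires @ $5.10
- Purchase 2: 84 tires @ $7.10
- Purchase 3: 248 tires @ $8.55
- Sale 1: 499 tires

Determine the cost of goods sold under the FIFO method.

COGS = $2,646.90

Sale 1 (499) [FIFO — oldest first]: 234 @ $4.70 + 173 @ $5.10 + 84 @ $7.10 + 8 @ $8.55 = $2,646.90
Ending inventory: 240 @ $8.55 = $2,052.00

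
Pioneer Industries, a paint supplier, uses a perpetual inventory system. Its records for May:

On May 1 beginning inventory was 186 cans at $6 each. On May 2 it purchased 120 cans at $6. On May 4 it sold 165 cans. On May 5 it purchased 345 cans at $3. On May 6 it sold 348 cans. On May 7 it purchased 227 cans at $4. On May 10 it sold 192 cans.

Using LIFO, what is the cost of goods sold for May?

May 4, 165 sold [LIFO — newest first]: 120 @ $6 + 45 @ $6 = $990
May 6, 348 sold [LIFO — newest first]: 345 @ $3 + 3 @ $6 = $1,053
May 10, 192 sold [LIFO — newest first]: 192 @ $4 = $768
Total COGS = $990 + $1,053 + $768 = $2,811
Ending inventory: 138 @ $6 + 35 @ $4 = $968
Check: goods available $3,779 = COGS $2,811 + ending $968

COGS = $2,811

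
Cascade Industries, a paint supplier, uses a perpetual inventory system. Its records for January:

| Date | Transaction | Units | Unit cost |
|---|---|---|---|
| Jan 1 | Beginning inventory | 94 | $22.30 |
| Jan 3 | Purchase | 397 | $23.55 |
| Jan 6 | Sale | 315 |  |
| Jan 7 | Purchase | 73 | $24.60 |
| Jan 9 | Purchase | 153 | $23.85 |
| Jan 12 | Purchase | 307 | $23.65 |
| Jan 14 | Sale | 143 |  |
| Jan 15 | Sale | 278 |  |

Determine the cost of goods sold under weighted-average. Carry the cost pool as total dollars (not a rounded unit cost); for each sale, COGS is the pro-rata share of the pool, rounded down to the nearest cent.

COGS = $17,323.40

After Jan 1: 94 on hand, pool $2,096.20 (≈ $22.3000 each)
After Jan 3: 491 on hand, pool $11,445.55 (≈ $23.3107 each)
Jan 6, sell 315: 315/491 × $11,445.55 → $7,342.86
After Jan 7: 249 on hand, pool $5,898.49 (≈ $23.6887 each)
After Jan 9: 402 on hand, pool $9,547.54 (≈ $23.7501 each)
After Jan 12: 709 on hand, pool $16,808.09 (≈ $23.7068 each)
Jan 14, sell 143: 143/709 × $16,808.09 → $3,390.06
Jan 15, sell 278: 278/566 × $13,418.03 → $6,590.48
Total COGS = $7,342.86 + $3,390.06 + $6,590.48 = $17,323.40
Ending inventory (cost pool remaining) = $6,827.55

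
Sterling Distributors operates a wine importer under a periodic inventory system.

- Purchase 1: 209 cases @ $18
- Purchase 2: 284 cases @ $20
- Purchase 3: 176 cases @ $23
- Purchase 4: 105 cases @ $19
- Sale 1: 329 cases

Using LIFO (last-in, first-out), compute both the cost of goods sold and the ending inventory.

Sale 1 (329) [LIFO — newest first]: 105 @ $19 + 176 @ $23 + 48 @ $20 = $7,003
Ending inventory: 209 @ $18 + 236 @ $20 = $8,482

COGS = $7,003; ending inventory = $8,482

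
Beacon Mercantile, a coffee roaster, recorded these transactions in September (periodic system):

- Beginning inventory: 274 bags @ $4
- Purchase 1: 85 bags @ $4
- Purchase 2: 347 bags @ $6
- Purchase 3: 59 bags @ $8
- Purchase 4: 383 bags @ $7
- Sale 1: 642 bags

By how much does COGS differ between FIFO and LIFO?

FIFO COGS: 274 @ $4 + 85 @ $4 + 283 @ $6 = $3,134
LIFO COGS: 383 @ $7 + 59 @ $8 + 200 @ $6 = $4,353
Difference = |$3,134 − $4,353| = $1,219

$1,219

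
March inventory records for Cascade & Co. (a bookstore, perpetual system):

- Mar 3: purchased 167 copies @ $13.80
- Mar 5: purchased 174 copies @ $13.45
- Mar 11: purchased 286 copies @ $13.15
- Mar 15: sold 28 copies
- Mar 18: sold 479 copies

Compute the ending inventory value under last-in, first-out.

Mar 15, 28 sold [LIFO — newest first]: 28 @ $13.15 = $368.20
Mar 18, 479 sold [LIFO — newest first]: 258 @ $13.15 + 174 @ $13.45 + 47 @ $13.80 = $6,381.60
Total COGS = $368.20 + $6,381.60 = $6,749.80
Ending inventory: 120 @ $13.80 = $1,656.00
Check: goods available $8,405.80 = COGS $6,749.80 + ending $1,656.00

Ending inventory = $1,656.00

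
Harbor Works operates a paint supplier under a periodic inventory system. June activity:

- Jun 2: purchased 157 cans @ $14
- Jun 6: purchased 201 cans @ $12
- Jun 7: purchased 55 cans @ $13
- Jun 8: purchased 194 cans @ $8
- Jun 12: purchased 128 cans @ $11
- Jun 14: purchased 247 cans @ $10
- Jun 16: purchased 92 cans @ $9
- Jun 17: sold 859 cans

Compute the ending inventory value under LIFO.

Ending inventory = $2,894

Jun 17, 859 sold [LIFO — newest first]: 92 @ $9 + 247 @ $10 + 128 @ $11 + 194 @ $8 + 55 @ $13 + 143 @ $12 = $8,689
Ending inventory: 157 @ $14 + 58 @ $12 = $2,894
Check: goods available $11,583 = COGS $8,689 + ending $2,894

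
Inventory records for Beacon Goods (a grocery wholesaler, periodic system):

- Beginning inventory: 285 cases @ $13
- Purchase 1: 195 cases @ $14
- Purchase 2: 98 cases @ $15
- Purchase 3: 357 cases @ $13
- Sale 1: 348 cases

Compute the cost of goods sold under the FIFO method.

COGS = $4,587

Sale 1 (348) [FIFO — oldest first]: 285 @ $13 + 63 @ $14 = $4,587
Ending inventory: 132 @ $14 + 98 @ $15 + 357 @ $13 = $7,959
Check: goods available $12,546 = COGS $4,587 + ending $7,959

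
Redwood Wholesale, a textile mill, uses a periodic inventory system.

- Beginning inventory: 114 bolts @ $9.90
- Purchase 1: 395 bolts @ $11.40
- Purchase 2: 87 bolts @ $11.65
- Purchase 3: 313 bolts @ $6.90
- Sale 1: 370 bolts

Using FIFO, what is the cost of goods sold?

Sale 1 (370) [FIFO — oldest first]: 114 @ $9.90 + 256 @ $11.40 = $4,047.00
Ending inventory: 139 @ $11.40 + 87 @ $11.65 + 313 @ $6.90 = $4,757.85
Check: goods available $8,804.85 = COGS $4,047.00 + ending $4,757.85

COGS = $4,047.00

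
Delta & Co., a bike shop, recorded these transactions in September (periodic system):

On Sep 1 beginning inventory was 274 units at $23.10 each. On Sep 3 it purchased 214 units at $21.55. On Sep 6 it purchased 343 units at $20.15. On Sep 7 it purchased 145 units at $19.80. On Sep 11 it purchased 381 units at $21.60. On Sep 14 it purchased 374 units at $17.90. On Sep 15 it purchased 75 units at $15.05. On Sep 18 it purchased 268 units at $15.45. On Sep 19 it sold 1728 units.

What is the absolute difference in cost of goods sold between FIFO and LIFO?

$2,557.95

FIFO COGS: 274 @ $23.10 + 214 @ $21.55 + 343 @ $20.15 + 145 @ $19.80 + 381 @ $21.60 + 371 @ $17.90 = $35,594.05
LIFO COGS: 268 @ $15.45 + 75 @ $15.05 + 374 @ $17.90 + 381 @ $21.60 + 145 @ $19.80 + 343 @ $20.15 + 142 @ $21.55 = $33,036.10
Difference = |$35,594.05 − $33,036.10| = $2,557.95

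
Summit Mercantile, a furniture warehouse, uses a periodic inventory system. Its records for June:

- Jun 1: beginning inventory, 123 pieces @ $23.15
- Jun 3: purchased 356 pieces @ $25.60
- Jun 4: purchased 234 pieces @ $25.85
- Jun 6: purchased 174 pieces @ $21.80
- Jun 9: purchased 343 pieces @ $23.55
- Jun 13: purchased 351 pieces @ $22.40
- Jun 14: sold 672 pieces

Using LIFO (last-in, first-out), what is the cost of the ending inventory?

Jun 14, 672 sold [LIFO — newest first]: 351 @ $22.40 + 321 @ $23.55 = $15,421.95
Ending inventory: 123 @ $23.15 + 356 @ $25.60 + 234 @ $25.85 + 174 @ $21.80 + 22 @ $23.55 = $22,321.25

Ending inventory = $22,321.25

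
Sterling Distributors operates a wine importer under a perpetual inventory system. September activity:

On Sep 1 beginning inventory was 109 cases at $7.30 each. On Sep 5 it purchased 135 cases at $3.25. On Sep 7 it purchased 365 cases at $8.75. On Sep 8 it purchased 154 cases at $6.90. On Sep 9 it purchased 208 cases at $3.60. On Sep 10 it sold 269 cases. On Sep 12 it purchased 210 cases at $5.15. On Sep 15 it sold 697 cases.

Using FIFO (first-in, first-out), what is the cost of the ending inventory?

Ending inventory = $1,099.50

Sep 10, 269 sold [FIFO — oldest first]: 109 @ $7.30 + 135 @ $3.25 + 25 @ $8.75 = $1,453.20
Sep 15, 697 sold [FIFO — oldest first]: 340 @ $8.75 + 154 @ $6.90 + 203 @ $3.60 = $4,768.40
Total COGS = $1,453.20 + $4,768.40 = $6,221.60
Ending inventory: 5 @ $3.60 + 210 @ $5.15 = $1,099.50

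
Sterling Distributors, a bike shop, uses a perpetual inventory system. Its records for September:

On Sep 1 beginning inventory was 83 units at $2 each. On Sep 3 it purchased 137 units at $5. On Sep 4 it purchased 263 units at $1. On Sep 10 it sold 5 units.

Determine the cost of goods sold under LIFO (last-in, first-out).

Sep 10, 5 sold [LIFO — newest first]: 5 @ $1 = $5
Ending inventory: 83 @ $2 + 137 @ $5 + 258 @ $1 = $1,109
Check: goods available $1,114 = COGS $5 + ending $1,109

COGS = $5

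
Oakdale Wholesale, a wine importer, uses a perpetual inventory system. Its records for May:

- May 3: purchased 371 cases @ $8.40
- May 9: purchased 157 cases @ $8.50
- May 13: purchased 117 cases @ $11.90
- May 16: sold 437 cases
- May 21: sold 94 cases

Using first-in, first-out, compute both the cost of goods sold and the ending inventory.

May 16, 437 sold [FIFO — oldest first]: 371 @ $8.40 + 66 @ $8.50 = $3,677.40
May 21, 94 sold [FIFO — oldest first]: 91 @ $8.50 + 3 @ $11.90 = $809.20
Total COGS = $3,677.40 + $809.20 = $4,486.60
Ending inventory: 114 @ $11.90 = $1,356.60

COGS = $4,486.60; ending inventory = $1,356.60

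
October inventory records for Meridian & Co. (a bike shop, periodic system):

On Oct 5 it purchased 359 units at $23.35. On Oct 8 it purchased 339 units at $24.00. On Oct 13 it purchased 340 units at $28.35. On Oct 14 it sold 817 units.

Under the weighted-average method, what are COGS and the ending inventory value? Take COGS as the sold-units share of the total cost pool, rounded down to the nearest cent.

Oct 14, sell 817: 817/1038 × $26,157.65 → $20,588.43
Ending inventory (cost pool remaining) = $5,569.22
Check: goods available $26,157.65 = COGS $20,588.43 + ending $5,569.22

COGS = $20,588.43; ending inventory = $5,569.22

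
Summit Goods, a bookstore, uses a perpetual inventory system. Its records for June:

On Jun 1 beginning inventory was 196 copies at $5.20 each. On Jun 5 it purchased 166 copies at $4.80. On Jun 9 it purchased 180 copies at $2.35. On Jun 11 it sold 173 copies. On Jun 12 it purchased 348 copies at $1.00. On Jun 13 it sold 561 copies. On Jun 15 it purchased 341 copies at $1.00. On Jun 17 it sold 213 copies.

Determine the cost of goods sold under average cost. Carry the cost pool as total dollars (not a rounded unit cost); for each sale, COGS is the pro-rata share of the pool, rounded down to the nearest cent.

COGS = $2,500.35

After Jun 1: 196 on hand, pool $1,019.20 (≈ $5.2000 each)
After Jun 5: 362 on hand, pool $1,816.00 (≈ $5.0166 each)
After Jun 9: 542 on hand, pool $2,239.00 (≈ $4.1310 each)
Jun 11, sell 173: 173/542 × $2,239.00 → $714.66
After Jun 12: 717 on hand, pool $1,872.34 (≈ $2.6114 each)
Jun 13, sell 561: 561/717 × $1,872.34 → $1,464.96
After Jun 15: 497 on hand, pool $748.38 (≈ $1.5058 each)
Jun 17, sell 213: 213/497 × $748.38 → $320.73
Total COGS = $714.66 + $1,464.96 + $320.73 = $2,500.35
Ending inventory (cost pool remaining) = $427.65
Check: goods available $2,928.00 = COGS $2,500.35 + ending $427.65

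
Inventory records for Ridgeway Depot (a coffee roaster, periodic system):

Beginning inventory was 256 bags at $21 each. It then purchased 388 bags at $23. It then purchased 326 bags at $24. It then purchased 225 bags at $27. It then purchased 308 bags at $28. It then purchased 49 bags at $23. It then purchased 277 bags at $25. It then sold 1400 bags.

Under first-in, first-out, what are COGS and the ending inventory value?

Sale 1 (1400) [FIFO — oldest first]: 256 @ $21 + 388 @ $23 + 326 @ $24 + 225 @ $27 + 205 @ $28 = $33,939
Ending inventory: 103 @ $28 + 49 @ $23 + 277 @ $25 = $10,936

COGS = $33,939; ending inventory = $10,936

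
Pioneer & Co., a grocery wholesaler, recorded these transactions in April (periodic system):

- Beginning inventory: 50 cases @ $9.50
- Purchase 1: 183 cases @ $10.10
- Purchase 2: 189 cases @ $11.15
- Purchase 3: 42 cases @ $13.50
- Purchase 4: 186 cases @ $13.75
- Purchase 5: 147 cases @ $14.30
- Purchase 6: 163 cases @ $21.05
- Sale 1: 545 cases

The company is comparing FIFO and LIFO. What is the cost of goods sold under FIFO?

COGS = $6,111.40

FIFO COGS: 50 @ $9.50 + 183 @ $10.10 + 189 @ $11.15 + 42 @ $13.50 + 81 @ $13.75 = $6,111.40
LIFO COGS: 163 @ $21.05 + 147 @ $14.30 + 186 @ $13.75 + 42 @ $13.50 + 7 @ $11.15 = $8,735.80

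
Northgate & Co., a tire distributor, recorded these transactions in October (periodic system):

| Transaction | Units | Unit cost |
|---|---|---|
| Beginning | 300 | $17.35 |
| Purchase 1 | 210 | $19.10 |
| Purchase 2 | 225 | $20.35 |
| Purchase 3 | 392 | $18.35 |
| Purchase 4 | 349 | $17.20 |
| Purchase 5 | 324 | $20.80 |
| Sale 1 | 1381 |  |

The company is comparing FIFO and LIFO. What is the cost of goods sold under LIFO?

FIFO COGS: 300 @ $17.35 + 210 @ $19.10 + 225 @ $20.35 + 392 @ $18.35 + 254 @ $17.20 = $25,356.75
LIFO COGS: 324 @ $20.80 + 349 @ $17.20 + 392 @ $18.35 + 225 @ $20.35 + 91 @ $19.10 = $26,252.05

COGS = $26,252.05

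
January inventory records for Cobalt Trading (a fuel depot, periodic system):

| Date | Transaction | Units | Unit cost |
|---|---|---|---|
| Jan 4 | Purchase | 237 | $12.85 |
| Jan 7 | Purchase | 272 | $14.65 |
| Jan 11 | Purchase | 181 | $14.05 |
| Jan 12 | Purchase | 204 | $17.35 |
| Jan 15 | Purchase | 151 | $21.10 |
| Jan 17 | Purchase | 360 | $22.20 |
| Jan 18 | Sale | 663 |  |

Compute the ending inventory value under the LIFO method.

Ending inventory = $10,475.50

Jan 18, 663 sold [LIFO — newest first]: 360 @ $22.20 + 151 @ $21.10 + 152 @ $17.35 = $13,815.30
Ending inventory: 237 @ $12.85 + 272 @ $14.65 + 181 @ $14.05 + 52 @ $17.35 = $10,475.50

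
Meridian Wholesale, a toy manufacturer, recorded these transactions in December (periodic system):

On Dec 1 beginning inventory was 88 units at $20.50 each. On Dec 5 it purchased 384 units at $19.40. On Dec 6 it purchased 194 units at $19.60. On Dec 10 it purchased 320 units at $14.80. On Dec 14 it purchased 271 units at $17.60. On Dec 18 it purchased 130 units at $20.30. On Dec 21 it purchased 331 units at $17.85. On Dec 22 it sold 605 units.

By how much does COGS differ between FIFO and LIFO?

$778.65

FIFO COGS: 88 @ $20.50 + 384 @ $19.40 + 133 @ $19.60 = $11,860.40
LIFO COGS: 331 @ $17.85 + 130 @ $20.30 + 144 @ $17.60 = $11,081.75
Difference = |$11,860.40 − $11,081.75| = $778.65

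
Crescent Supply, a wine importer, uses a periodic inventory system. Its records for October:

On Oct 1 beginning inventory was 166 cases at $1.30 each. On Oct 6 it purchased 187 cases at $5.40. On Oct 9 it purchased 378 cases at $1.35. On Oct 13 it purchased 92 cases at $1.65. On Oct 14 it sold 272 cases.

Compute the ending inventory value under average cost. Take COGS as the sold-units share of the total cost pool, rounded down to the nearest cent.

Ending inventory = $1,263.82

Oct 14, sell 272: 272/823 × $1,887.70 → $623.88
Ending inventory (cost pool remaining) = $1,263.82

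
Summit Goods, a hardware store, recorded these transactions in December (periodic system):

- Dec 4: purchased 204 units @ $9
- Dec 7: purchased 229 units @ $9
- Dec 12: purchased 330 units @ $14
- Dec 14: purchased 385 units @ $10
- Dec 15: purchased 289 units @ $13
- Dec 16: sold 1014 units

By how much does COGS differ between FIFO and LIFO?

$1,290

FIFO COGS: 204 @ $9 + 229 @ $9 + 330 @ $14 + 251 @ $10 = $11,027
LIFO COGS: 289 @ $13 + 385 @ $10 + 330 @ $14 + 10 @ $9 = $12,317
Difference = |$11,027 − $12,317| = $1,290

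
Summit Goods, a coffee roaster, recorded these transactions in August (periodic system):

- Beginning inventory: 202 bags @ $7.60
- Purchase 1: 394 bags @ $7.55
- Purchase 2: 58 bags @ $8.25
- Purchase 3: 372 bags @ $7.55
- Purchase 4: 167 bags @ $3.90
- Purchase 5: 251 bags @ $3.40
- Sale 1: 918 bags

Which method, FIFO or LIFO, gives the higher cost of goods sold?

FIFO

FIFO COGS: 202 @ $7.60 + 394 @ $7.55 + 58 @ $8.25 + 264 @ $7.55 = $6,981.60
LIFO COGS: 251 @ $3.40 + 167 @ $3.90 + 372 @ $7.55 + 58 @ $8.25 + 70 @ $7.55 = $5,320.30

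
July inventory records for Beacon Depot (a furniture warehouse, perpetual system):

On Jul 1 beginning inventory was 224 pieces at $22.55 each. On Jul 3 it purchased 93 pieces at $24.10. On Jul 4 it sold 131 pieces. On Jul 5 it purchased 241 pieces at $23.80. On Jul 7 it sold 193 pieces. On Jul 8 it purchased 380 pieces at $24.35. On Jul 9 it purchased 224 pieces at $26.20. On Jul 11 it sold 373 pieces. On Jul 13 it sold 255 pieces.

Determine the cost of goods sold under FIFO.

Jul 4, 131 sold [FIFO — oldest first]: 131 @ $22.55 = $2,954.05
Jul 7, 193 sold [FIFO — oldest first]: 93 @ $22.55 + 93 @ $24.10 + 7 @ $23.80 = $4,505.05
Jul 11, 373 sold [FIFO — oldest first]: 234 @ $23.80 + 139 @ $24.35 = $8,953.85
Jul 13, 255 sold [FIFO — oldest first]: 241 @ $24.35 + 14 @ $26.20 = $6,235.15
Total COGS = $2,954.05 + $4,505.05 + $8,953.85 + $6,235.15 = $22,648.10
Ending inventory: 210 @ $26.20 = $5,502.00

COGS = $22,648.10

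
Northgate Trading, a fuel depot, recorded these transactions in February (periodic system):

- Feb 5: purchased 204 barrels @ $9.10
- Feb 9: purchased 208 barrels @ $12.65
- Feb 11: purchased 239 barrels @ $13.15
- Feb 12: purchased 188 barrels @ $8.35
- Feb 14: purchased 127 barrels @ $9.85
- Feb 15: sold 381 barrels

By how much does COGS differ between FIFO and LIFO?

FIFO COGS: 204 @ $9.10 + 177 @ $12.65 = $4,095.45
LIFO COGS: 127 @ $9.85 + 188 @ $8.35 + 66 @ $13.15 = $3,688.65
Difference = |$4,095.45 − $3,688.65| = $406.80

$406.80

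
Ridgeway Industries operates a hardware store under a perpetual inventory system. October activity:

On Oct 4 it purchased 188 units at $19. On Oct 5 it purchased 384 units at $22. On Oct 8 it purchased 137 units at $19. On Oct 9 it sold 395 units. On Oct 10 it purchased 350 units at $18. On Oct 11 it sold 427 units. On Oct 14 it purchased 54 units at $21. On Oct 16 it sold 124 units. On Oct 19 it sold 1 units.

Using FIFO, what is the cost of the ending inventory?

Ending inventory = $3,150

Oct 9, 395 sold [FIFO — oldest first]: 188 @ $19 + 207 @ $22 = $8,126
Oct 11, 427 sold [FIFO — oldest first]: 177 @ $22 + 137 @ $19 + 113 @ $18 = $8,531
Oct 16, 124 sold [FIFO — oldest first]: 124 @ $18 = $2,232
Oct 19, 1 sold [FIFO — oldest first]: 1 @ $18 = $18
Total COGS = $8,126 + $8,531 + $2,232 + $18 = $18,907
Ending inventory: 112 @ $18 + 54 @ $21 = $3,150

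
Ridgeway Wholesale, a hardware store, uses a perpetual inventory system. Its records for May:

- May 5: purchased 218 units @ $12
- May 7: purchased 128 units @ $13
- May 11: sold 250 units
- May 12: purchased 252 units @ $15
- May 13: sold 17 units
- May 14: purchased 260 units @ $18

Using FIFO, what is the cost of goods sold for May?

COGS = $3,253

May 11, 250 sold [FIFO — oldest first]: 218 @ $12 + 32 @ $13 = $3,032
May 13, 17 sold [FIFO — oldest first]: 17 @ $13 = $221
Total COGS = $3,032 + $221 = $3,253
Ending inventory: 79 @ $13 + 252 @ $15 + 260 @ $18 = $9,487
Check: goods available $12,740 = COGS $3,253 + ending $9,487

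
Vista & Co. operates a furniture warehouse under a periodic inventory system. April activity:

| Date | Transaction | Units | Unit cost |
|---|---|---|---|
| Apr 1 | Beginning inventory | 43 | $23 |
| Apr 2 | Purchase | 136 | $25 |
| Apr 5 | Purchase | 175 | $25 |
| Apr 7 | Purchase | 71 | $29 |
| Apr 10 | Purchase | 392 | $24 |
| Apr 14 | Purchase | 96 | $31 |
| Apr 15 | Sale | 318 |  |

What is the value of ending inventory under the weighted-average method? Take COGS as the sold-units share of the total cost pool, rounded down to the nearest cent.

Apr 15, sell 318: 318/913 × $23,207.00 → $8,083.05
Ending inventory (cost pool remaining) = $15,123.95
Check: goods available $23,207.00 = COGS $8,083.05 + ending $15,123.95

Ending inventory = $15,123.95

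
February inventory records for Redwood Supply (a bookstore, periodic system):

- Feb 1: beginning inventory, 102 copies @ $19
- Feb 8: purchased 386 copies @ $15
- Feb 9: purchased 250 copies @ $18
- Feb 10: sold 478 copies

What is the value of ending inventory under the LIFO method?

Feb 10, 478 sold [LIFO — newest first]: 250 @ $18 + 228 @ $15 = $7,920
Ending inventory: 102 @ $19 + 158 @ $15 = $4,308

Ending inventory = $4,308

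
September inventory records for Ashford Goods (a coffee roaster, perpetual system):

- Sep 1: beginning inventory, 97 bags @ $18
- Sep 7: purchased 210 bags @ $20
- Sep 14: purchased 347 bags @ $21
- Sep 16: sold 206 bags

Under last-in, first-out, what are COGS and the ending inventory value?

Sep 16, 206 sold [LIFO — newest first]: 206 @ $21 = $4,326
Ending inventory: 97 @ $18 + 210 @ $20 + 141 @ $21 = $8,907

COGS = $4,326; ending inventory = $8,907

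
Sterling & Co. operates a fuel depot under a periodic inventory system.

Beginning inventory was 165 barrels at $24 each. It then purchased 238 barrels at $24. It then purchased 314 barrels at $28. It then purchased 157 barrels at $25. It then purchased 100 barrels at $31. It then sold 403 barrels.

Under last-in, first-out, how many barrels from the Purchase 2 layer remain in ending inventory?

Sale 1 (403) [LIFO — newest first]: 100 @ $31 + 157 @ $25 + 146 @ $28 = $11,113
Ending inventory: 165 @ $24 + 238 @ $24 + 168 @ $28 = $14,376
Check: goods available $25,489 = COGS $11,113 + ending $14,376

168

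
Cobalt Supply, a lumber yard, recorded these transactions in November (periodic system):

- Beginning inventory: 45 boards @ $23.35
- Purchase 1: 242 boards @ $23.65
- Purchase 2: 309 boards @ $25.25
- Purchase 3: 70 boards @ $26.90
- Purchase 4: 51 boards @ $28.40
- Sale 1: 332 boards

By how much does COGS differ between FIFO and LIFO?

$748.85

FIFO COGS: 45 @ $23.35 + 242 @ $23.65 + 45 @ $25.25 = $7,910.30
LIFO COGS: 51 @ $28.40 + 70 @ $26.90 + 211 @ $25.25 = $8,659.15
Difference = |$7,910.30 − $8,659.15| = $748.85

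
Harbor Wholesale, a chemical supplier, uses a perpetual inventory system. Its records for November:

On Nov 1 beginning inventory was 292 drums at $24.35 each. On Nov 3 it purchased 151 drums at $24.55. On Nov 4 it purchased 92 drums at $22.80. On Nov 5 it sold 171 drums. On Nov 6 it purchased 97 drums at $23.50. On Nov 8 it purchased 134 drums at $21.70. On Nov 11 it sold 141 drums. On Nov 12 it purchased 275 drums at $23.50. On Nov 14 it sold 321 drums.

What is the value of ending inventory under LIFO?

Ending inventory = $9,911.80

Nov 5, 171 sold [LIFO — newest first]: 92 @ $22.80 + 79 @ $24.55 = $4,037.05
Nov 11, 141 sold [LIFO — newest first]: 134 @ $21.70 + 7 @ $23.50 = $3,072.30
Nov 14, 321 sold [LIFO — newest first]: 275 @ $23.50 + 46 @ $23.50 = $7,543.50
Total COGS = $4,037.05 + $3,072.30 + $7,543.50 = $14,652.85
Ending inventory: 292 @ $24.35 + 72 @ $24.55 + 44 @ $23.50 = $9,911.80
Check: goods available $24,564.65 = COGS $14,652.85 + ending $9,911.80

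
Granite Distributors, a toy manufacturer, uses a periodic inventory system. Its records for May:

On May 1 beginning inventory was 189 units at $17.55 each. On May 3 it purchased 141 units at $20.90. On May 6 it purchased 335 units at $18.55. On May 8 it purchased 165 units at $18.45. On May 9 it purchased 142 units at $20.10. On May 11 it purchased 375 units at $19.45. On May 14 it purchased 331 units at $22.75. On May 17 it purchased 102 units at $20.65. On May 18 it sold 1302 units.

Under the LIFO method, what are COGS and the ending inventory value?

May 18, 1302 sold [LIFO — newest first]: 102 @ $20.65 + 331 @ $22.75 + 375 @ $19.45 + 142 @ $20.10 + 165 @ $18.45 + 187 @ $18.55 = $26,297.60
Ending inventory: 189 @ $17.55 + 141 @ $20.90 + 148 @ $18.55 = $9,009.25

COGS = $26,297.60; ending inventory = $9,009.25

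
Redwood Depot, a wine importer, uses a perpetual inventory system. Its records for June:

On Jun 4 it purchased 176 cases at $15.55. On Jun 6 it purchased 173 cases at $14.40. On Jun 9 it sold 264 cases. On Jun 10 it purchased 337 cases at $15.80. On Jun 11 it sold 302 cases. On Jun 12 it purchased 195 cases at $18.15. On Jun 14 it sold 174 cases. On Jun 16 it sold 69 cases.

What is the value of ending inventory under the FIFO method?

Ending inventory = $1,306.80

Jun 9, 264 sold [FIFO — oldest first]: 176 @ $15.55 + 88 @ $14.40 = $4,004.00
Jun 11, 302 sold [FIFO — oldest first]: 85 @ $14.40 + 217 @ $15.80 = $4,652.60
Jun 14, 174 sold [FIFO — oldest first]: 120 @ $15.80 + 54 @ $18.15 = $2,876.10
Jun 16, 69 sold [FIFO — oldest first]: 69 @ $18.15 = $1,252.35
Total COGS = $4,004.00 + $4,652.60 + $2,876.10 + $1,252.35 = $12,785.05
Ending inventory: 72 @ $18.15 = $1,306.80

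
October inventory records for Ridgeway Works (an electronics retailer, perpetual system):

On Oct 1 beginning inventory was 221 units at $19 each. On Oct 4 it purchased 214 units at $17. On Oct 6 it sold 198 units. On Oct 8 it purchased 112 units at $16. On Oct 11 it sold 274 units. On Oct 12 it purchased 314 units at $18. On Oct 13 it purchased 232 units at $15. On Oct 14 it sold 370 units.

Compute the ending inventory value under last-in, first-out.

Oct 6, 198 sold [LIFO — newest first]: 198 @ $17 = $3,366
Oct 11, 274 sold [LIFO — newest first]: 112 @ $16 + 16 @ $17 + 146 @ $19 = $4,838
Oct 14, 370 sold [LIFO — newest first]: 232 @ $15 + 138 @ $18 = $5,964
Total COGS = $3,366 + $4,838 + $5,964 = $14,168
Ending inventory: 75 @ $19 + 176 @ $18 = $4,593

Ending inventory = $4,593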